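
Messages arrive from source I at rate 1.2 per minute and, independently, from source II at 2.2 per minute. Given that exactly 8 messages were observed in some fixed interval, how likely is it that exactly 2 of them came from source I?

Given the total, each event is independently from source I with probability p = λ_I/(λ_I+λ_II) = 1.2/3.4 ≈ 0.3529.
So K ~ Binomial(8, 1.2/3.4): P(K = 2) = C(8,2) · (1.2/3.4)^2 · (2.2/3.4)^6 ≈ 0.2560.

0.2560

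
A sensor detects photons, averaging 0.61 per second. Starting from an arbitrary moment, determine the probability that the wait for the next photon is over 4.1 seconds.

0.0820

The wait for the next event is exponential with rate λ = 0.61 per second.
P(T > 4.1) = e^(−λt) = e^(−0.61 × 4.1) = e^(−2.501) ≈ 0.0820.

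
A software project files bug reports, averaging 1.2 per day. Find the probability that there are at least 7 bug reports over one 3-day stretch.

Over the interval, μ = 1.2 × 3 = 3.6 (a 3-day stretch = 3 days).
P(N ≥ 7) = 1 − P(N ≤ 6) = 1 − Σ_{j=0}^{6} e^(−μ) μ^j/j! ≈ 0.0733.

0.0733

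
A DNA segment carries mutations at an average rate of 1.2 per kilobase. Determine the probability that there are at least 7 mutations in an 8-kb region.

0.8426

Over the interval, μ = 1.2 × 8 = 9.6 (an 8-kb region = 8 kilobases).
P(N ≥ 7) = 1 − P(N ≤ 6) = 1 − Σ_{j=0}^{6} e^(−μ) μ^j/j! ≈ 0.8426.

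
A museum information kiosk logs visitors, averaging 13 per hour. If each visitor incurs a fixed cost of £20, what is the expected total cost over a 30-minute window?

E[N] = 13 × 0.5 = 6.5 (a 30-minute window = 0.5 hours); E[cost] = 6.5 × £20 = £130.

£130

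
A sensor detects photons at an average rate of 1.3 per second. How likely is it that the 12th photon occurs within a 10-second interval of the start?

Over the interval, μ = 1.3 × 10 = 13 (a 10-second interval = 10 seconds).
The 12th arrival falls in the interval iff at least 12 events occur there: P(S_12 ≤ t) = P(N ≥ 12) = 1 − P(N ≤ 11) ≈ 0.6468.

0.6468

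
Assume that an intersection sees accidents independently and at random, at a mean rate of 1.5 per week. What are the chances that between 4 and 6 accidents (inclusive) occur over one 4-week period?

0.4551

Over the interval, μ = 1.5 × 4 = 6 (a 4-week period = 4 weeks).
P(4 ≤ N ≤ 6) = Σ_{j=4}^{6} e^(−6) · 6^j/j! ≈ 0.4551.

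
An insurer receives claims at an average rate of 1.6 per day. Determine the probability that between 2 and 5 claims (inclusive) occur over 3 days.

Over the interval, μ = 1.6 × 3 = 4.8 (3 days).
P(2 ≤ N ≤ 5) = Σ_{j=2}^{5} e^(−4.8) · 4.8^j/j! ≈ 0.6033.

0.6033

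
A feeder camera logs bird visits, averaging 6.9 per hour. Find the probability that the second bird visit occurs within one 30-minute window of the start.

Over the interval, μ = 6.9 × 0.5 = 3.45 (a 30-minute window = 0.5 hours).
The second arrival falls in the interval iff at least 2 events occur there: P(S_2 ≤ t) = P(N ≥ 2) = 1 − P(N ≤ 1) ≈ 0.8587.

0.8587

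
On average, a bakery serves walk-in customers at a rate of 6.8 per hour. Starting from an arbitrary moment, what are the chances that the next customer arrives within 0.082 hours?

Inter-arrival times are exponential with rate λ = 6.8 per hour.
P(T ≤ 0.082) = 1 − e^(−λt) = 1 − e^(−6.8 × 0.082) = 1 − e^(−0.5576) ≈ 0.4274.

0.4274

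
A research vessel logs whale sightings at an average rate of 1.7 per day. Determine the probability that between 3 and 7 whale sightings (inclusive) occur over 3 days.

0.7395

Over the interval, μ = 1.7 × 3 = 5.1 (3 days).
P(3 ≤ N ≤ 7) = Σ_{j=3}^{7} e^(−5.1) · 5.1^j/j! ≈ 0.7395.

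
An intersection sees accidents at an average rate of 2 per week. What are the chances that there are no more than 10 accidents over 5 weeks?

0.5830

Over the interval, μ = 2 × 5 = 10 (5 weeks).
P(N ≤ 10) = Σ_{j=0}^{10} e^(−μ) μ^j/j! ≈ 0.5830.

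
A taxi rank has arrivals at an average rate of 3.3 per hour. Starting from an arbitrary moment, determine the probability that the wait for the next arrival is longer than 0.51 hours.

0.1858

The wait for the next event is exponential with rate λ = 3.3 per hour.
P(T > 0.51) = e^(−λt) = e^(−3.3 × 0.51) = e^(−1.683) ≈ 0.1858.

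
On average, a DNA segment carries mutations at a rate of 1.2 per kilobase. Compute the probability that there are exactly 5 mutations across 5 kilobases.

0.1606

Over the interval, μ = 1.2 × 5 = 6 (5 kilobases).
P(N = 5) = e^(−μ) μ^5/5! = e^(−6) · 6^5/120 ≈ 0.1606.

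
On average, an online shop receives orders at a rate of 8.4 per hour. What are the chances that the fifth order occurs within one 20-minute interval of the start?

Over the interval, μ = 8.4 × 1/3 = 2.8 (a 20-minute interval = 1/3 hours).
The fifth arrival falls in the interval iff at least 5 events occur there: P(S_5 ≤ t) = P(N ≥ 5) = 1 − P(N ≤ 4) ≈ 0.1523.

0.1523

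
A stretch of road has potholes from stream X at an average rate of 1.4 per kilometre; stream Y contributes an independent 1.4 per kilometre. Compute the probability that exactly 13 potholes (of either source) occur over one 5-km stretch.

Independent Poisson processes superpose: combined rate λ = 1.4 + 1.4 = 2.8 per kilometre.
Over the interval, μ = 2.8 × 5 = 14 (a 5-km stretch = 5 kilometres).
P(N = 13) = e^(−14) · 14^13/13! ≈ 0.1060.

0.1060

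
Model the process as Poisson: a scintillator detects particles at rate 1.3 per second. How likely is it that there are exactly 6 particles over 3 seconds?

Over the interval, μ = 1.3 × 3 = 3.9 (3 seconds).
P(N = 6) = e^(−μ) μ^6/6! = e^(−3.9) · 3.9^6/720 ≈ 0.0989.

0.0989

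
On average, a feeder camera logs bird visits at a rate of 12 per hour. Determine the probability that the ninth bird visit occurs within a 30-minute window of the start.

0.1528

Over the interval, μ = 12 × 0.5 = 6 (a 30-minute window = 0.5 hours).
The ninth arrival falls in the interval iff at least 9 events occur there: P(S_9 ≤ t) = P(N ≥ 9) = 1 − P(N ≤ 8) ≈ 0.1528.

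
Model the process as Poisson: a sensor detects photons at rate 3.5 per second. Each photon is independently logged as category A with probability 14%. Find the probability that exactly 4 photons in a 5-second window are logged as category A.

0.1295

Thinning: the photons that are logged as category A themselves form a Poisson process with rate 0.14 × 3.5 = 0.49 per second.
Over the interval, μ = 0.49 × 5 = 2.45 (a 5-second window = 5 seconds).
P(N = 4) = e^(−2.45) · 2.45^4/4! ≈ 0.1295.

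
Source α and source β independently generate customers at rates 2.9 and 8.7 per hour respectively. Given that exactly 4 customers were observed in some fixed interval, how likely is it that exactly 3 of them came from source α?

Given the total, each event is independently from source α with probability p = λ_α/(λ_α+λ_β) = 2.9/11.6 = 0.2500.
So K ~ Binomial(4, 2.9/11.6): P(K = 3) = C(4,3) · (2.9/11.6)^3 · (8.7/11.6)^1 ≈ 0.0469.

0.0469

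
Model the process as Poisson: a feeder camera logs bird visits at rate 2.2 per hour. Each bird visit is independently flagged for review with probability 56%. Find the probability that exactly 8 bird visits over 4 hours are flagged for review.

Thinning: the bird visits that are flagged for review themselves form a Poisson process with rate 0.56 × 2.2 = 1.232 per hour.
Over the interval, μ = 1.232 × 4 = 4.928 (4 hours).
P(N = 8) = e^(−4.928) · 4.928^8/8! ≈ 0.0625.

0.0625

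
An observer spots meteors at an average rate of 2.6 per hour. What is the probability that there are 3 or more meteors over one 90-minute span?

0.7469

Over the interval, μ = 2.6 × 1.5 = 3.9 (a 90-minute span = 1.5 hours).
P(N ≥ 3) = 1 − P(N ≤ 2) = 1 − Σ_{j=0}^{2} e^(−μ) μ^j/j! ≈ 0.7469.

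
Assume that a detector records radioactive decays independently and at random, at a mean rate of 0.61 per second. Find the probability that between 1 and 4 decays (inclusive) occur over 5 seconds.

Over the interval, μ = 0.61 × 5 = 3.05 (5 seconds).
P(1 ≤ N ≤ 4) = Σ_{j=1}^{4} e^(−3.05) · 3.05^j/j! ≈ 0.7594.

0.7594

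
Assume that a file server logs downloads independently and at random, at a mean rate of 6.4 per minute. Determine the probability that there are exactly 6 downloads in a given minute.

0.1586

With mean μ = 6.4 per minute,
P(N = 6) = e^(−μ) μ^6/6! = e^(−6.4) · 6.4^6/720 ≈ 0.1586.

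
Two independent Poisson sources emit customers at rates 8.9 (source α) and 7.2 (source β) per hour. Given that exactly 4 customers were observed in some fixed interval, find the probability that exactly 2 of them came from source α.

Given the total, each event is independently from source α with probability p = λ_α/(λ_α+λ_β) = 8.9/16.1 ≈ 0.5528.
So K ~ Binomial(4, 8.9/16.1): P(K = 2) = C(4,2) · (8.9/16.1)^2 · (7.2/16.1)^2 ≈ 0.3667.

0.3667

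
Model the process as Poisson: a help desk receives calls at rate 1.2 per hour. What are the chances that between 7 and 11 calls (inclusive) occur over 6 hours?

0.5167

Over the interval, μ = 1.2 × 6 = 7.2 (6 hours).
P(7 ≤ N ≤ 11) = Σ_{j=7}^{11} e^(−7.2) · 7.2^j/j! ≈ 0.5167.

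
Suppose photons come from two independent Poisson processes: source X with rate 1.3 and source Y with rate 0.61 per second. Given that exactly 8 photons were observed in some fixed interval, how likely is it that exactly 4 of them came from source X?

0.1563

Given the total, each event is independently from source X with probability p = λ_X/(λ_X+λ_Y) = 1.3/1.91 ≈ 0.6806.
So K ~ Binomial(8, 1.3/1.91): P(K = 4) = C(8,4) · (1.3/1.91)^4 · (0.61/1.91)^4 ≈ 0.1563.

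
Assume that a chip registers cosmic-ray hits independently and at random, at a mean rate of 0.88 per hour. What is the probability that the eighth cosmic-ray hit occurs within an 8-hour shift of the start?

Over the interval, μ = 0.88 × 8 = 7.04 (an 8-hour shift = 8 hours).
The eighth arrival falls in the interval iff at least 8 events occur there: P(S_8 ≤ t) = P(N ≥ 8) = 1 − P(N ≤ 7) ≈ 0.4072.

0.4072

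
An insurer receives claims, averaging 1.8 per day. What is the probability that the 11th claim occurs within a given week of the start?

Over the interval, μ = 1.8 × 7 = 12.6 (a week = 7 days).
The 11th arrival falls in the interval iff at least 11 events occur there: P(S_11 ≤ t) = P(N ≥ 11) = 1 − P(N ≤ 10) ≈ 0.7124.

0.7124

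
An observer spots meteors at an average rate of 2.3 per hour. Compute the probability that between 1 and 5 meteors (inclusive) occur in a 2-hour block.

0.6757

Over the interval, μ = 2.3 × 2 = 4.6 (a 2-hour block = 2 hours).
P(1 ≤ N ≤ 5) = Σ_{j=1}^{5} e^(−4.6) · 4.6^j/j! ≈ 0.6757.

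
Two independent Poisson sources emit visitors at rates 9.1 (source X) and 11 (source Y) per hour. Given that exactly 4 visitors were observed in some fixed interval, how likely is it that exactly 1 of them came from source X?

0.2968

Given the total, each event is independently from source X with probability p = λ_X/(λ_X+λ_Y) = 9.1/20.1 ≈ 0.4527.
So K ~ Binomial(4, 9.1/20.1): P(K = 1) = C(4,1) · (9.1/20.1)^1 · (11/20.1)^3 ≈ 0.2968.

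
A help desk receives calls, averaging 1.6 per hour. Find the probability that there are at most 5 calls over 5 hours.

Over the interval, μ = 1.6 × 5 = 8 (5 hours).
P(N ≤ 5) = Σ_{j=0}^{5} e^(−μ) μ^j/j! ≈ 0.1912.

0.1912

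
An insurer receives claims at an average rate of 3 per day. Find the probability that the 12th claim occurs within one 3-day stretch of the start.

0.1970

Over the interval, μ = 3 × 3 = 9 (a 3-day stretch = 3 days).
The 12th arrival falls in the interval iff at least 12 events occur there: P(S_12 ≤ t) = P(N ≥ 12) = 1 − P(N ≤ 11) ≈ 0.1970.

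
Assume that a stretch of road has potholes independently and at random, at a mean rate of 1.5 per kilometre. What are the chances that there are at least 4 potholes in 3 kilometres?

0.6577

Over the interval, μ = 1.5 × 3 = 4.5 (3 kilometres).
P(N ≥ 4) = 1 − P(N ≤ 3) = 1 − Σ_{j=0}^{3} e^(−μ) μ^j/j! ≈ 0.6577.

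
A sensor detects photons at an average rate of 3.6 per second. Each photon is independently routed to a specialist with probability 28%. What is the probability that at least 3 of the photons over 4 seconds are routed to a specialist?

Thinning: the photons that are routed to a specialist themselves form a Poisson process with rate 0.28 × 3.6 = 1.008 per second.
Over the interval, μ = 1.008 × 4 = 4.032 (4 seconds).
P(N ≥ 3) = 1 − P(N ≤ 2) ≈ 0.7665.

0.7665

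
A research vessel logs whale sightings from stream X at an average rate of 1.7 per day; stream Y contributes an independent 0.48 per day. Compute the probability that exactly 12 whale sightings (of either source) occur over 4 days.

0.0659

Independent Poisson processes superpose: combined rate λ = 1.7 + 0.48 = 2.18 per day.
Over the interval, μ = 2.18 × 4 = 8.72 (4 days).
P(N = 12) = e^(−8.72) · 8.72^12/12! ≈ 0.0659.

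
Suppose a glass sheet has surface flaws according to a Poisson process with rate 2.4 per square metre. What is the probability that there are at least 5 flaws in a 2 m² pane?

Over the interval, μ = 2.4 × 2 = 4.8 (a 2 m² pane = 2 square metres).
P(N ≥ 5) = 1 − P(N ≤ 4) = 1 − Σ_{j=0}^{4} e^(−μ) μ^j/j! ≈ 0.5237.

0.5237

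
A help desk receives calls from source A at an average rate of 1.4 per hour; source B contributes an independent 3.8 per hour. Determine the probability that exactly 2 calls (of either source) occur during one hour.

Independent Poisson processes superpose: combined rate λ = 1.4 + 3.8 = 5.2 per hour.
So μ = 5.2.
P(N = 2) = e^(−5.2) · 5.2^2/2! ≈ 0.0746.

0.0746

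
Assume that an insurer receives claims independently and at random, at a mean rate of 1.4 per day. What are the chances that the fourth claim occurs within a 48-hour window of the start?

0.3081

Over the interval, μ = 1.4 × 2 = 2.8 (a 48-hour window = 2 days).
The fourth arrival falls in the interval iff at least 4 events occur there: P(S_4 ≤ t) = P(N ≥ 4) = 1 − P(N ≤ 3) ≈ 0.3081.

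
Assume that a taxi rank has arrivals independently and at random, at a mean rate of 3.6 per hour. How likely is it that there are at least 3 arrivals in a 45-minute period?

Over the interval, μ = 3.6 × 0.75 = 2.7 (a 45-minute period = 0.75 hours).
P(N ≥ 3) = 1 − P(N ≤ 2) = 1 − Σ_{j=0}^{2} e^(−μ) μ^j/j! ≈ 0.5064.

0.5064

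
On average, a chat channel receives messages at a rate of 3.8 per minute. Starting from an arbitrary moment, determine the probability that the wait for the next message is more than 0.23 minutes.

The wait for the next event is exponential with rate λ = 3.8 per minute.
P(T > 0.23) = e^(−λt) = e^(−3.8 × 0.23) = e^(−0.874) ≈ 0.4173.

0.4173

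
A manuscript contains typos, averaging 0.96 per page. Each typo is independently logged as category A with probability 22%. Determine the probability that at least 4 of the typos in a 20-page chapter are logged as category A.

Thinning: the typos that are logged as category A themselves form a Poisson process with rate 0.22 × 0.96 = 0.2112 per page.
Over the interval, μ = 0.2112 × 20 = 4.224 (a 20-page chapter = 20 pages).
P(N ≥ 4) = 1 − P(N ≤ 3) ≈ 0.6090.

0.6090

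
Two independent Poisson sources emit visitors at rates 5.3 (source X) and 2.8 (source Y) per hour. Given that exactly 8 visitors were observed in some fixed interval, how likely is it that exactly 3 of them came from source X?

0.0774

Given the total, each event is independently from source X with probability p = λ_X/(λ_X+λ_Y) = 5.3/8.1 ≈ 0.6543.
So K ~ Binomial(8, 5.3/8.1): P(K = 3) = C(8,3) · (5.3/8.1)^3 · (2.8/8.1)^5 ≈ 0.0774.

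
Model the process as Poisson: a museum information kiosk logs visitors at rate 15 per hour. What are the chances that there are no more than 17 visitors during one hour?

With mean μ = 15 per hour,
P(N ≤ 17) = Σ_{j=0}^{17} e^(−μ) μ^j/j! ≈ 0.7489.

0.7489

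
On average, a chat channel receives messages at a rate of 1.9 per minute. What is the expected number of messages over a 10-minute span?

19

E[N] = λt = 1.9 × 10 = 19 (a 10-minute span = 10 minutes).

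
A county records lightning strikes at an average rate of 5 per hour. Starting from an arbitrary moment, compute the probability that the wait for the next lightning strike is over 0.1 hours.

0.6065

The wait for the next event is exponential with rate λ = 5 per hour.
P(T > 0.1) = e^(−λt) = e^(−5 × 0.1) = e^(−0.5) ≈ 0.6065.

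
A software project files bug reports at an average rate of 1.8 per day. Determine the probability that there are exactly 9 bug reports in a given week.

Over the interval, μ = 1.8 × 7 = 12.6 (a week = 7 days).
P(N = 9) = e^(−μ) μ^9/9! = e^(−12.6) · 12.6^9/362880 ≈ 0.0744.

0.0744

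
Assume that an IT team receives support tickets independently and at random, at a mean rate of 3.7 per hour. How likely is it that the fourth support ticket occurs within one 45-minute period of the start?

Over the interval, μ = 3.7 × 0.75 = 2.775 (a 45-minute period = 0.75 hours).
The fourth arrival falls in the interval iff at least 4 events occur there: P(S_4 ≤ t) = P(N ≥ 4) = 1 − P(N ≤ 3) ≈ 0.3025.

0.3025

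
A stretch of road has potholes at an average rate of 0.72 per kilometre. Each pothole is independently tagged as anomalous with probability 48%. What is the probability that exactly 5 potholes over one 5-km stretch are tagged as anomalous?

0.0228

Thinning: the potholes that are tagged as anomalous themselves form a Poisson process with rate 0.48 × 0.72 = 0.3456 per kilometre.
Over the interval, μ = 0.3456 × 5 = 1.728 (a 5-km stretch = 5 kilometres).
P(N = 5) = e^(−1.728) · 1.728^5/5! ≈ 0.0228.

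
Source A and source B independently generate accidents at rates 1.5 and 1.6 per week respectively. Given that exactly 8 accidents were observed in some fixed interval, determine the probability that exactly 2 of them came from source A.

Given the total, each event is independently from source A with probability p = λ_A/(λ_A+λ_B) = 1.5/3.1 ≈ 0.4839.
So K ~ Binomial(8, 1.5/3.1): P(K = 2) = C(8,2) · (1.5/3.1)^2 · (1.6/3.1)^6 ≈ 0.1239.

0.1239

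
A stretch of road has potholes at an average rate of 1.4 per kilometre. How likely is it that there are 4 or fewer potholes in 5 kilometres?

Over the interval, μ = 1.4 × 5 = 7 (5 kilometres).
P(N ≤ 4) = Σ_{j=0}^{4} e^(−μ) μ^j/j! ≈ 0.1730.

0.1730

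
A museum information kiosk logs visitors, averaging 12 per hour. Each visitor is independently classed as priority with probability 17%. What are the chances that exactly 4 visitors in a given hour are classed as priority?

0.0938

Thinning: the visitors that are classed as priority themselves form a Poisson process with rate 0.17 × 12 = 2.04 per hour.
So μ = 2.04.
P(N = 4) = e^(−2.04) · 2.04^4/4! ≈ 0.0938.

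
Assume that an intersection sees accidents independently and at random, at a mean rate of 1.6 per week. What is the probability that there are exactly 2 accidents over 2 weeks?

0.2087

Over the interval, μ = 1.6 × 2 = 3.2 (2 weeks).
P(N = 2) = e^(−μ) μ^2/2! = e^(−3.2) · 3.2^2/2 ≈ 0.2087.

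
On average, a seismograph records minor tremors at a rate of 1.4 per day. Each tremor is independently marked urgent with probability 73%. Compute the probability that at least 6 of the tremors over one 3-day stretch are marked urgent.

0.0907

Thinning: the tremors that are marked urgent themselves form a Poisson process with rate 0.73 × 1.4 = 1.022 per day.
Over the interval, μ = 1.022 × 3 = 3.066 (a 3-day stretch = 3 days).
P(N ≥ 6) = 1 − P(N ≤ 5) ≈ 0.0907.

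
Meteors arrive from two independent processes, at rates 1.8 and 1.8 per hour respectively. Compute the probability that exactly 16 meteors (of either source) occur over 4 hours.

Independent Poisson processes superpose: combined rate λ = 1.8 + 1.8 = 3.6 per hour.
Over the interval, μ = 3.6 × 4 = 14.4 (4 hours).
P(N = 16) = e^(−14.4) · 14.4^16/16! ≈ 0.0911.

0.0911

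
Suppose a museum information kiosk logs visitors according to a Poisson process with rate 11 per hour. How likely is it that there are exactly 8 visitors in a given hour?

With mean μ = 11 per hour,
P(N = 8) = e^(−μ) μ^8/8! = e^(−11) · 11^8/40320 ≈ 0.0888.

0.0888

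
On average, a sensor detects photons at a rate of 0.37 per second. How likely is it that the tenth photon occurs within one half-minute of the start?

0.6702

Over the interval, μ = 0.37 × 30 = 11.1 (a half-minute = 30 seconds).
The tenth arrival falls in the interval iff at least 10 events occur there: P(S_10 ≤ t) = P(N ≥ 10) = 1 − P(N ≤ 9) ≈ 0.6702.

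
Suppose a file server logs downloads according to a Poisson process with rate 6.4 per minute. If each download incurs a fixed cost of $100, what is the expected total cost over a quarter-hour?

$9600

E[N] = 6.4 × 15 = 96 (a quarter-hour = 15 minutes); E[cost] = 96 × $100 = $9600.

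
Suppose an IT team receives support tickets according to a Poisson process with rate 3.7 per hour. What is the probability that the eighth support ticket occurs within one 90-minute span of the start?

0.1967

Over the interval, μ = 3.7 × 1.5 = 5.55 (a 90-minute span = 1.5 hours).
The eighth arrival falls in the interval iff at least 8 events occur there: P(S_8 ≤ t) = P(N ≥ 8) = 1 − P(N ≤ 7) ≈ 0.1967.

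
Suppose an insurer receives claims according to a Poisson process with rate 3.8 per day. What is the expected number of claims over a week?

26.6

E[N] = λt = 3.8 × 7 = 26.6 (a week = 7 days).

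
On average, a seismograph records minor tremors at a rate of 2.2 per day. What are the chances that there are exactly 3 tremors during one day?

With mean μ = 2.2 per day,
P(N = 3) = e^(−μ) μ^3/3! = e^(−2.2) · 2.2^3/6 ≈ 0.1966.

0.1966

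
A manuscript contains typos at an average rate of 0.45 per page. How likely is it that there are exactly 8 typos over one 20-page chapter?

Over the interval, μ = 0.45 × 20 = 9 (a 20-page chapter = 20 pages).
P(N = 8) = e^(−μ) μ^8/8! = e^(−9) · 9^8/40320 ≈ 0.1318.

0.1318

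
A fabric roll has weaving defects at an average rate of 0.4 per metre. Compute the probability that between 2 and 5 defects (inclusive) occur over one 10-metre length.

Over the interval, μ = 0.4 × 10 = 4 (a 10-metre length = 10 metres).
P(2 ≤ N ≤ 5) = Σ_{j=2}^{5} e^(−4) · 4^j/j! ≈ 0.6936.

0.6936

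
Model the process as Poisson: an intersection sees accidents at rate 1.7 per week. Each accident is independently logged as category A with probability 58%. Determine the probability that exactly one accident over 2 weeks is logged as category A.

Thinning: the accidents that are logged as category A themselves form a Poisson process with rate 0.58 × 1.7 = 0.986 per week.
Over the interval, μ = 0.986 × 2 = 1.972 (2 weeks).
P(N = 1) = e^(−1.972) · 1.972^1/1! ≈ 0.2745.

0.2745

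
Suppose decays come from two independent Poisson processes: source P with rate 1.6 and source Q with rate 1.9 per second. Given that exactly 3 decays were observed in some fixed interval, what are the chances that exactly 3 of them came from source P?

0.0955

Given the total, each event is independently from source P with probability p = λ_P/(λ_P+λ_Q) = 1.6/3.5 ≈ 0.4571.
So K ~ Binomial(3, 1.6/3.5): P(K = 3) = C(3,3) · (1.6/3.5)^3 · (1.9/3.5)^0 ≈ 0.0955.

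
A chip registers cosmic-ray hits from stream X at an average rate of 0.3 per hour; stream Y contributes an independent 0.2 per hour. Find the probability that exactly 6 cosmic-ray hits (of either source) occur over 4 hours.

0.0120

Independent Poisson processes superpose: combined rate λ = 0.3 + 0.2 = 0.5 per hour.
Over the interval, μ = 0.5 × 4 = 2 (4 hours).
P(N = 6) = e^(−2) · 2^6/6! ≈ 0.0120.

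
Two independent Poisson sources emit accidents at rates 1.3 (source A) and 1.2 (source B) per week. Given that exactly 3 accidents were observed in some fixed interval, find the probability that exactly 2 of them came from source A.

0.3894

Given the total, each event is independently from source A with probability p = λ_A/(λ_A+λ_B) = 1.3/2.5 = 0.5200.
So K ~ Binomial(3, 1.3/2.5): P(K = 2) = C(3,2) · (1.3/2.5)^2 · (1.2/2.5)^1 ≈ 0.3894.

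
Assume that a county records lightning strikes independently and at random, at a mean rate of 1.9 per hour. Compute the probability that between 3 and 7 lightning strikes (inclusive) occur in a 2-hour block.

0.6910

Over the interval, μ = 1.9 × 2 = 3.8 (a 2-hour block = 2 hours).
P(3 ≤ N ≤ 7) = Σ_{j=3}^{7} e^(−3.8) · 3.8^j/j! ≈ 0.6910.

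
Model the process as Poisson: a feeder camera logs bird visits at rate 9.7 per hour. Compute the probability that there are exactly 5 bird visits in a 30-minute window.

0.1751

Over the interval, μ = 9.7 × 0.5 = 4.85 (a 30-minute window = 0.5 hours).
P(N = 5) = e^(−μ) μ^5/5! = e^(−4.85) · 4.85^5/120 ≈ 0.1751.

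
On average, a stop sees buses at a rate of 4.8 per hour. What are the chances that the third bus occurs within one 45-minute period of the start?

0.6973

Over the interval, μ = 4.8 × 0.75 = 3.6 (a 45-minute period = 0.75 hours).
The third arrival falls in the interval iff at least 3 events occur there: P(S_3 ≤ t) = P(N ≥ 3) = 1 − P(N ≤ 2) ≈ 0.6973.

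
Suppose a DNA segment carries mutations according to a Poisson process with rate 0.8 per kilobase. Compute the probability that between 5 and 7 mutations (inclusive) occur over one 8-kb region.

0.4523

Over the interval, μ = 0.8 × 8 = 6.4 (an 8-kb region = 8 kilobases).
P(5 ≤ N ≤ 7) = Σ_{j=5}^{7} e^(−6.4) · 6.4^j/j! ≈ 0.4523.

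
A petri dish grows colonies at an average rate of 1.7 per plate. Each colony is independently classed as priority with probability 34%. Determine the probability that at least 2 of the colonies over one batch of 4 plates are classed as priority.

Thinning: the colonies that are classed as priority themselves form a Poisson process with rate 0.34 × 1.7 = 0.578 per plate.
Over the interval, μ = 0.578 × 4 = 2.312 (a batch of 4 plates = 4 plates).
P(N ≥ 2) = 1 − P(N ≤ 1) ≈ 0.6719.

0.6719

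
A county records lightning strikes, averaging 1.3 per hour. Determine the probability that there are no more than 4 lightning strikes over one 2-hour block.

0.8774

Over the interval, μ = 1.3 × 2 = 2.6 (a 2-hour block = 2 hours).
P(N ≤ 4) = Σ_{j=0}^{4} e^(−μ) μ^j/j! ≈ 0.8774.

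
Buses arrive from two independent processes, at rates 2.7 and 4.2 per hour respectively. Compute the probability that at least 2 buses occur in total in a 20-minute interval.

Independent Poisson processes superpose: combined rate λ = 2.7 + 4.2 = 6.9 per hour.
Over the interval, μ = 6.9 × 1/3 = 2.3 (a 20-minute interval = 1/3 hours).
P(N ≥ 2) = 1 − P(N ≤ 1) ≈ 0.6691.

0.6691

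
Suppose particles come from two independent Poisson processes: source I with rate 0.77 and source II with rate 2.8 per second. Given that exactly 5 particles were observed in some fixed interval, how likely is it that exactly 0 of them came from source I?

0.2968

Given the total, each event is independently from source I with probability p = λ_I/(λ_I+λ_II) = 0.77/3.57 ≈ 0.2157.
So K ~ Binomial(5, 0.77/3.57): P(K = 0) = C(5,0) · (0.77/3.57)^0 · (2.8/3.57)^5 ≈ 0.2968.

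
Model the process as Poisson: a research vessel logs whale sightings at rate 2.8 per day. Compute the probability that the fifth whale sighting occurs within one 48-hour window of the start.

0.6578

Over the interval, μ = 2.8 × 2 = 5.6 (a 48-hour window = 2 days).
The fifth arrival falls in the interval iff at least 5 events occur there: P(S_5 ≤ t) = P(N ≥ 5) = 1 − P(N ≤ 4) ≈ 0.6578.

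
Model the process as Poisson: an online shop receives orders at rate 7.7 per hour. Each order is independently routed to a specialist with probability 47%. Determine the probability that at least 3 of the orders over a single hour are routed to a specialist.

0.7006

Thinning: the orders that are routed to a specialist themselves form a Poisson process with rate 0.47 × 7.7 = 3.619 per hour.
So μ = 3.619.
P(N ≥ 3) = 1 − P(N ≤ 2) ≈ 0.7006.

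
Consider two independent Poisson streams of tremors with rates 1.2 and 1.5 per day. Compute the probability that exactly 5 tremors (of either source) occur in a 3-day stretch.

0.0882

Independent Poisson processes superpose: combined rate λ = 1.2 + 1.5 = 2.7 per day.
Over the interval, μ = 2.7 × 3 = 8.1 (a 3-day stretch = 3 days).
P(N = 5) = e^(−8.1) · 8.1^5/5! ≈ 0.0882.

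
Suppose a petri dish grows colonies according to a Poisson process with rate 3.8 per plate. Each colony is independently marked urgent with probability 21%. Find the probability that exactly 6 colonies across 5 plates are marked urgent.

0.1037

Thinning: the colonies that are marked urgent themselves form a Poisson process with rate 0.21 × 3.8 = 0.798 per plate.
Over the interval, μ = 0.798 × 5 = 3.99 (5 plates).
P(N = 6) = e^(−3.99) · 3.99^6/6! ≈ 0.1037.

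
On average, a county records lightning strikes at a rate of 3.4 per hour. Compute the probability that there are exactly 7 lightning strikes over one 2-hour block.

Over the interval, μ = 3.4 × 2 = 6.8 (a 2-hour block = 2 hours).
P(N = 7) = e^(−μ) μ^7/7! = e^(−6.8) · 6.8^7/5040 ≈ 0.1486.

0.1486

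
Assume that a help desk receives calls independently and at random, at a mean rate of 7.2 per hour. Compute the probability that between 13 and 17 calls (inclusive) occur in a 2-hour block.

Over the interval, μ = 7.2 × 2 = 14.4 (a 2-hour block = 2 hours).
P(13 ≤ N ≤ 17) = Σ_{j=13}^{17} e^(−14.4) · 14.4^j/j! ≈ 0.4772.

0.4772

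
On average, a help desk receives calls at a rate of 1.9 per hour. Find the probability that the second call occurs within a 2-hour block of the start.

Over the interval, μ = 1.9 × 2 = 3.8 (a 2-hour block = 2 hours).
The second arrival falls in the interval iff at least 2 events occur there: P(S_2 ≤ t) = P(N ≥ 2) = 1 − P(N ≤ 1) ≈ 0.8926.

0.8926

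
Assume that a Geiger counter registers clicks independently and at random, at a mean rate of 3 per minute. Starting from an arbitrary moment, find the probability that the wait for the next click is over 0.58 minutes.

The wait for the next event is exponential with rate λ = 3 per minute.
P(T > 0.58) = e^(−λt) = e^(−3 × 0.58) = e^(−1.74) ≈ 0.1755.

0.1755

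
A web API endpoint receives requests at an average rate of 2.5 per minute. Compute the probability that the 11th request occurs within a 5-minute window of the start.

Over the interval, μ = 2.5 × 5 = 12.5 (a 5-minute window = 5 minutes).
The 11th arrival falls in the interval iff at least 11 events occur there: P(S_11 ≤ t) = P(N ≥ 11) = 1 − P(N ≤ 10) ≈ 0.7029.

0.7029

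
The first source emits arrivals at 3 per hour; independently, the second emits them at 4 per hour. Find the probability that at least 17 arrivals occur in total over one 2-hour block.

0.2441

Independent Poisson processes superpose: combined rate λ = 3 + 4 = 7 per hour.
Over the interval, μ = 7 × 2 = 14 (a 2-hour block = 2 hours).
P(N ≥ 17) = 1 − P(N ≤ 16) ≈ 0.2441.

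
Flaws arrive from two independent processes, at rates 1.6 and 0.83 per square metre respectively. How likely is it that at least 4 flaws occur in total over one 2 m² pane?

Independent Poisson processes superpose: combined rate λ = 1.6 + 0.83 = 2.43 per square metre.
Over the interval, μ = 2.43 × 2 = 4.86 (a 2 m² pane = 2 square metres).
P(N ≥ 4) = 1 − P(N ≤ 3) ≈ 0.7148.

0.7148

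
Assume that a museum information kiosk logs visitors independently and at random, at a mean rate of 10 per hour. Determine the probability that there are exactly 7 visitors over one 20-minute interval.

0.0324

Over the interval, μ = 10 × 1/3 ≈ 3.33333 (a 20-minute interval = 1/3 hours).
P(N = 7) = e^(−μ) μ^7/7! = e^(−3.33333) · 3.33333^7/5040 ≈ 0.0324.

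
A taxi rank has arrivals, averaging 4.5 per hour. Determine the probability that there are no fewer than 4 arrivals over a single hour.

With mean μ = 4.5 per hour,
P(N ≥ 4) = 1 − P(N ≤ 3) = 1 − Σ_{j=0}^{3} e^(−μ) μ^j/j! ≈ 0.6577.

0.6577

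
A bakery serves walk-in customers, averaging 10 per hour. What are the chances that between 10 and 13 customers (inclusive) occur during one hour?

0.4065

With mean μ = 10 per hour,
P(10 ≤ N ≤ 13) = Σ_{j=10}^{13} e^(−10) · 10^j/j! ≈ 0.4065.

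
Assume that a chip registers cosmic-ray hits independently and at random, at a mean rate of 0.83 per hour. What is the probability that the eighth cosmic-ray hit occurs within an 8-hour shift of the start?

0.3478

Over the interval, μ = 0.83 × 8 = 6.64 (an 8-hour shift = 8 hours).
The eighth arrival falls in the interval iff at least 8 events occur there: P(S_8 ≤ t) = P(N ≥ 8) = 1 − P(N ≤ 7) ≈ 0.3478.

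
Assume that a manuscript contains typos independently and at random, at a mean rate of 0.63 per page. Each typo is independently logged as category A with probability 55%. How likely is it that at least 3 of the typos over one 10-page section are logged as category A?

Thinning: the typos that are logged as category A themselves form a Poisson process with rate 0.55 × 0.63 = 0.3465 per page.
Over the interval, μ = 0.3465 × 10 = 3.465 (a 10-page section = 10 pages).
P(N ≥ 3) = 1 − P(N ≤ 2) ≈ 0.6726.

0.6726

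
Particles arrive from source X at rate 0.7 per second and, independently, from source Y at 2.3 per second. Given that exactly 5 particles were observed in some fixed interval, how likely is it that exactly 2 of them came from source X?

0.2453

Given the total, each event is independently from source X with probability p = λ_X/(λ_X+λ_Y) = 0.7/3 ≈ 0.2333.
So K ~ Binomial(5, 0.7/3): P(K = 2) = C(5,2) · (0.7/3)^2 · (2.3/3)^3 ≈ 0.2453.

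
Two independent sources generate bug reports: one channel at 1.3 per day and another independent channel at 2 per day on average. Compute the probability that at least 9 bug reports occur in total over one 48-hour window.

0.2204

Independent Poisson processes superpose: combined rate λ = 1.3 + 2 = 3.3 per day.
Over the interval, μ = 3.3 × 2 = 6.6 (a 48-hour window = 2 days).
P(N ≥ 9) = 1 − P(N ≤ 8) ≈ 0.2204.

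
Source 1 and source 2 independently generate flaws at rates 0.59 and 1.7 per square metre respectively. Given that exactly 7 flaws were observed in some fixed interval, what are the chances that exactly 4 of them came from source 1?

Given the total, each event is independently from source 1 with probability p = λ_1/(λ_1+λ_2) = 0.59/2.29 ≈ 0.2576.
So K ~ Binomial(7, 0.59/2.29): P(K = 4) = C(7,4) · (0.59/2.29)^4 · (1.7/2.29)^3 ≈ 0.0631.

0.0631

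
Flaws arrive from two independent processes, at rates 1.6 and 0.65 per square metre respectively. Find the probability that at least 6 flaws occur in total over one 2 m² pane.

Independent Poisson processes superpose: combined rate λ = 1.6 + 0.65 = 2.25 per square metre.
Over the interval, μ = 2.25 × 2 = 4.5 (a 2 m² pane = 2 square metres).
P(N ≥ 6) = 1 − P(N ≤ 5) ≈ 0.2971.

0.2971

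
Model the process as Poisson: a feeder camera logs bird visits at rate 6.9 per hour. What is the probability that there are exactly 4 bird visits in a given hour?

0.0952

With mean μ = 6.9 per hour,
P(N = 4) = e^(−μ) μ^4/4! = e^(−6.9) · 6.9^4/24 ≈ 0.0952.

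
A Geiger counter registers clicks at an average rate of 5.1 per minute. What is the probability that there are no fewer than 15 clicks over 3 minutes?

Over the interval, μ = 5.1 × 3 = 15.3 (3 minutes).
P(N ≥ 15) = 1 − P(N ≤ 14) = 1 − Σ_{j=0}^{14} e^(−μ) μ^j/j! ≈ 0.5647.

0.5647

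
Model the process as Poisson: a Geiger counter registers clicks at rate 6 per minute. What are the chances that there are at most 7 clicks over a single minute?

With mean μ = 6 per minute,
P(N ≤ 7) = Σ_{j=0}^{7} e^(−μ) μ^j/j! ≈ 0.7440.

0.7440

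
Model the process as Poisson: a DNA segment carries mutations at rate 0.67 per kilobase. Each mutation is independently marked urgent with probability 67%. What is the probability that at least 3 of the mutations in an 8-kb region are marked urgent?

0.6957

Thinning: the mutations that are marked urgent themselves form a Poisson process with rate 0.67 × 0.67 = 0.4489 per kilobase.
Over the interval, μ = 0.4489 × 8 = 3.5912 (an 8-kb region = 8 kilobases).
P(N ≥ 3) = 1 − P(N ≤ 2) ≈ 0.6957.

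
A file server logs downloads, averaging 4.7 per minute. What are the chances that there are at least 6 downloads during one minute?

0.3316

With mean μ = 4.7 per minute,
P(N ≥ 6) = 1 − P(N ≤ 5) = 1 − Σ_{j=0}^{5} e^(−μ) μ^j/j! ≈ 0.3316.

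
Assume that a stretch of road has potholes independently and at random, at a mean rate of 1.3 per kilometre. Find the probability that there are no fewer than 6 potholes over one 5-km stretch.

0.6310

Over the interval, μ = 1.3 × 5 = 6.5 (a 5-km stretch = 5 kilometres).
P(N ≥ 6) = 1 − P(N ≤ 5) = 1 − Σ_{j=0}^{5} e^(−μ) μ^j/j! ≈ 0.6310.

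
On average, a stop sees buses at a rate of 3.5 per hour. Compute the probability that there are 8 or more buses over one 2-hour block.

Over the interval, μ = 3.5 × 2 = 7 (a 2-hour block = 2 hours).
P(N ≥ 8) = 1 − P(N ≤ 7) = 1 − Σ_{j=0}^{7} e^(−μ) μ^j/j! ≈ 0.4013.

0.4013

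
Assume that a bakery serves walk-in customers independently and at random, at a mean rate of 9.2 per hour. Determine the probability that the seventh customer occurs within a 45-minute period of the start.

0.5353

Over the interval, μ = 9.2 × 0.75 = 6.9 (a 45-minute period = 0.75 hours).
The seventh arrival falls in the interval iff at least 7 events occur there: P(S_7 ≤ t) = P(N ≥ 7) = 1 − P(N ≤ 6) ≈ 0.5353.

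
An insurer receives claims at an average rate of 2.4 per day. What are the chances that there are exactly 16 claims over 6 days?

Over the interval, μ = 2.4 × 6 = 14.4 (6 days).
P(N = 16) = e^(−μ) μ^16/16! = e^(−14.4) · 14.4^16/20922789888000 ≈ 0.0911.

0.0911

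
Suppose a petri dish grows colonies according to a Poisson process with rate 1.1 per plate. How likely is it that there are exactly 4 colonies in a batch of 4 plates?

Over the interval, μ = 1.1 × 4 = 4.4 (a batch of 4 plates = 4 plates).
P(N = 4) = e^(−μ) μ^4/4! = e^(−4.4) · 4.4^4/24 ≈ 0.1917.

0.1917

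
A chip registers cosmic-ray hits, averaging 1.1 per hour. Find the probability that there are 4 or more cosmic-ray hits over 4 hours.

0.6406

Over the interval, μ = 1.1 × 4 = 4.4 (4 hours).
P(N ≥ 4) = 1 − P(N ≤ 3) = 1 − Σ_{j=0}^{3} e^(−μ) μ^j/j! ≈ 0.6406.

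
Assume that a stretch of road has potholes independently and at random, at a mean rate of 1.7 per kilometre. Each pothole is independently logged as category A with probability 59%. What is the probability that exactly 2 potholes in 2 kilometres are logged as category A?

0.2707

Thinning: the potholes that are logged as category A themselves form a Poisson process with rate 0.59 × 1.7 = 1.003 per kilometre.
Over the interval, μ = 1.003 × 2 = 2.006 (2 kilometres).
P(N = 2) = e^(−2.006) · 2.006^2/2! ≈ 0.2707.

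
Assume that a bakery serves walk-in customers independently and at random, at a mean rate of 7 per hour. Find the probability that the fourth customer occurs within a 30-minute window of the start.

0.4634

Over the interval, μ = 7 × 0.5 = 3.5 (a 30-minute window = 0.5 hours).
The fourth arrival falls in the interval iff at least 4 events occur there: P(S_4 ≤ t) = P(N ≥ 4) = 1 − P(N ≤ 3) ≈ 0.4634.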